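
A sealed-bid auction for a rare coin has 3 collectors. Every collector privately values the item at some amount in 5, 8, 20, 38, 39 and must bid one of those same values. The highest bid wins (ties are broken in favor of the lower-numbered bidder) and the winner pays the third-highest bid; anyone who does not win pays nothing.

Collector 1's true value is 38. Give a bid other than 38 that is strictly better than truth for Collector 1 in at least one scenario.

39

Suppose Collector 2 bids 5 and Collector 3 bids 39.
Bid 38: loses, pays 0, utility 0.
Bid 39: wins, pays 5, utility 38 - 5 = 33.
So bidding 39 beats truth here (33 > 0).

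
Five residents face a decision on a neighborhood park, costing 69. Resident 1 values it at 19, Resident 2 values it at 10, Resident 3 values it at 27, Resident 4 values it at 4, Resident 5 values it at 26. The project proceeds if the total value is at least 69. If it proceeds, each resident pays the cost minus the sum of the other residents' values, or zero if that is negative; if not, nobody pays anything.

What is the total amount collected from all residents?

Total value 86 ≥ cost 69, so it is built.
Resident 1: others sum to 67; max(0, 69 - 67) = 2.
Resident 2: others sum to 76; max(0, 69 - 76) = 0.
Resident 3: others sum to 59; max(0, 69 - 59) = 10.
Resident 4: others sum to 82; max(0, 69 - 82) = 0.
Resident 5: others sum to 60; max(0, 69 - 60) = 9.
Total collected = 2 + 0 + 10 + 0 + 9 = 21.

21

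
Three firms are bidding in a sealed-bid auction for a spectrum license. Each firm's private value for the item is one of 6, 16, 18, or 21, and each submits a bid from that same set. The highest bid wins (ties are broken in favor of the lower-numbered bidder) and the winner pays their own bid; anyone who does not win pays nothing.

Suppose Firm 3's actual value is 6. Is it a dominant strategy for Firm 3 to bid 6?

Check each profile of the others' bids and compare truth against every alternative bid.
Others bid (6, 6): truth gives 0, best alternative gives -10.
Others bid (6, 16): truth gives 0, best alternative gives 0.
Others bid (6, 18): truth gives 0, best alternative gives 0.
Others bid (6, 21): truth gives 0, best alternative gives 0.
Others bid (16, 6): truth gives 0, best alternative gives 0.
Others bid (16, 16): truth gives 0, best alternative gives 0.
(Remaining 10 profiles checked similarly; truth is weakly best in each.)
In every case the truthful bid is at least as good as any alternative, so it is a dominant strategy.

Yes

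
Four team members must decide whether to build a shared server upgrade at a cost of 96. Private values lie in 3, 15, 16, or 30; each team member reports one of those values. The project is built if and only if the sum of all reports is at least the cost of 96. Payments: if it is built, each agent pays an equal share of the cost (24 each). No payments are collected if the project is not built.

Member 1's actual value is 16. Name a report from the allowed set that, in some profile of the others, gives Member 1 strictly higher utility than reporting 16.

3

Suppose Member 2 reports 30, Member 3 reports 30 and Member 4 reports 30.
Report 16: project built, pays 24, utility 16 - 24 = -8.
Report 3: project not built, utility 0.
So reporting 3 beats truth here (0 > -8).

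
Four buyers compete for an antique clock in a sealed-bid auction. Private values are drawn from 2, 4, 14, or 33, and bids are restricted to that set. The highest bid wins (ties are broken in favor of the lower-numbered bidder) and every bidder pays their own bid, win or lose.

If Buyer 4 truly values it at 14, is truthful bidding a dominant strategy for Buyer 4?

No

Consider the case where Buyer 1 bids 2, Buyer 2 bids 2 and Buyer 3 bids 2.
Truthful bid 14: wins, pays 14, utility 14 - 14 = 0.
Bid 4 instead: wins, pays 4, utility 14 - 4 = 10.
Since 10 > 0, bidding 4 is strictly better here, so truthful bidding is not dominant.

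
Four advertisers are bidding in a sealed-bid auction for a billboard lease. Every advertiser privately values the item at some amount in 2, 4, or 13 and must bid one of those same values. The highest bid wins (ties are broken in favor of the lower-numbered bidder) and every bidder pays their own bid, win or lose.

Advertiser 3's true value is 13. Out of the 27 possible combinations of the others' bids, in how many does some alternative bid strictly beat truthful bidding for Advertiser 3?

17

Others bid (2, 2, 2): truth gives 0; bid 4 gives 9 > 0. Violating.
Others bid (2, 2, 4): truth gives 0; bid 4 gives 9 > 0. Violating.
Others bid (2, 13, 2): truth gives -13; bid 2 gives -2 > -13. Violating.
Others bid (2, 13, 4): truth gives -13; bid 2 gives -2 > -13. Violating.
Others bid (2, 2, 13): truth gives 0; no alternative beats it.
Others bid (2, 4, 2): truth gives 0; no alternative beats it.
(Checking all 27 profiles: 17 have a profitable deviation, 10 do not.)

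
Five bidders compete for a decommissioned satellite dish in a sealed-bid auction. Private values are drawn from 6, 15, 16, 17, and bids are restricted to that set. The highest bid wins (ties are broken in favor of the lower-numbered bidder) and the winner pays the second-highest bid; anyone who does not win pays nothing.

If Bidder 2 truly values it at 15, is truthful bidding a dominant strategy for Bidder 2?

Check each profile of the others' bids and compare truth against every alternative bid.
Others bid (6, 6, 6, 6): truth gives 9, best alternative gives 9.
Others bid (6, 6, 6, 15): truth gives 0, best alternative gives 0.
Others bid (6, 6, 6, 16): truth gives 0, best alternative gives 0.
Others bid (6, 6, 6, 17): truth gives 0, best alternative gives 0.
Others bid (6, 6, 15, 6): truth gives 0, best alternative gives 0.
Others bid (6, 6, 15, 15): truth gives 0, best alternative gives 0.
(Remaining 250 profiles checked similarly; truth is weakly best in each.)
In every case the truthful bid is at least as good as any alternative, so it is a dominant strategy.

Yes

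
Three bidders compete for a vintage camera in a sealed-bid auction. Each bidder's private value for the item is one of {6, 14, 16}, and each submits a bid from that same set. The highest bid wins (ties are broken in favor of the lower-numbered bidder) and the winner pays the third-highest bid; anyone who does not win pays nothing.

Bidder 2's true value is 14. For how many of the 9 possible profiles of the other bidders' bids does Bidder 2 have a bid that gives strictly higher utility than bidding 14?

2

Others bid (6, 16): truth gives 0; bid 16 gives 8 > 0. Violating.
Others bid (14, 6): truth gives 0; bid 16 gives 8 > 0. Violating.
Others bid (6, 6): truth gives 8; no alternative beats it.
Others bid (6, 14): truth gives 8; no alternative beats it.
(Checking all 9 profiles: 2 have a profitable deviation, 7 do not.)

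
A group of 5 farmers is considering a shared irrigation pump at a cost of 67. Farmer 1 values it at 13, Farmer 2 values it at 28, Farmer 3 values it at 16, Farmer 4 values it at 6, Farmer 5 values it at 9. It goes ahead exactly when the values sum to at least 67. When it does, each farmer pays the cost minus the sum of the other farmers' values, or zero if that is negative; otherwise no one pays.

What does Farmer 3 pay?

11

Total value 72 ≥ cost 67, so the project is built.
The other farmers' values sum to 56.
Cost minus that sum is 67 - 56 = 11.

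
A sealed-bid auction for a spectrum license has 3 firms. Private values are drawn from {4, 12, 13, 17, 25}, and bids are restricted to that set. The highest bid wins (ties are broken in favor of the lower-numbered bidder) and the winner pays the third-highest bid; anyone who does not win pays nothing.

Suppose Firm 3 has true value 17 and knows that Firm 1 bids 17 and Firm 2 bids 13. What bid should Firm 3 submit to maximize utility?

25

Bid 4: loses, pays 0, utility 0.
Bid 12: loses, pays 0, utility 0.
Bid 13: loses, pays 0, utility 0.
Bid 17: loses, pays 0, utility 0.
Bid 25: wins, pays 13, utility 17 - 13 = 4.
The best choice is 25 with utility 4.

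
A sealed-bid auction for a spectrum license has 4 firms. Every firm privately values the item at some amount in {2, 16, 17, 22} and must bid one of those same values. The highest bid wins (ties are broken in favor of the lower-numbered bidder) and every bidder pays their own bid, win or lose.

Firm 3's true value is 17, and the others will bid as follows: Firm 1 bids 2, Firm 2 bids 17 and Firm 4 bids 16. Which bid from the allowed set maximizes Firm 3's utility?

2

Bid 2: loses but pays 2, utility -2.
Bid 16: loses but pays 16, utility -16.
Bid 17: loses but pays 17, utility -17.
Bid 22: wins, pays 22, utility 17 - 22 = -5.
The best choice is 2 with utility -2.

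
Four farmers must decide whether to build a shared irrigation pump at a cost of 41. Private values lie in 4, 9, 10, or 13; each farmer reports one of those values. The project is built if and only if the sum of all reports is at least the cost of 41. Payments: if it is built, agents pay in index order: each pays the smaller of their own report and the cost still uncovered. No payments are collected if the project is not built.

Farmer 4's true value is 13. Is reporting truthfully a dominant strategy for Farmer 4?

Check each profile of the others' reports and compare truth against every alternative report.
Others report (4, 13, 13): truth gives 2, best alternative gives 0.
Others report (10, 10, 10): truth gives 2, best alternative gives 0.
Others report (13, 4, 13): truth gives 2, best alternative gives 0.
Others report (13, 13, 4): truth gives 2, best alternative gives 0.
Others report (9, 10, 10): truth gives 1, best alternative gives 0.
Others report (10, 9, 10): truth gives 1, best alternative gives 0.
(Remaining 58 profiles checked similarly; truth is weakly best in each.)
In every case the truthful report is at least as good as any alternative, so it is a dominant strategy.

Yes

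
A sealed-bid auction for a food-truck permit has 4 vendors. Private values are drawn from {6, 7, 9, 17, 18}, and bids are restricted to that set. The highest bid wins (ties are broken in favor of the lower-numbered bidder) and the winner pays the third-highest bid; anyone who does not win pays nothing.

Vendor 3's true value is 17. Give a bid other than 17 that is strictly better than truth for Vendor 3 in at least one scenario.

Suppose Vendor 1 bids 6, Vendor 2 bids 6 and Vendor 4 bids 18.
Bid 17: loses, pays 0, utility 0.
Bid 18: wins, pays 6, utility 17 - 6 = 11.
So bidding 18 beats truth here (11 > 0).

18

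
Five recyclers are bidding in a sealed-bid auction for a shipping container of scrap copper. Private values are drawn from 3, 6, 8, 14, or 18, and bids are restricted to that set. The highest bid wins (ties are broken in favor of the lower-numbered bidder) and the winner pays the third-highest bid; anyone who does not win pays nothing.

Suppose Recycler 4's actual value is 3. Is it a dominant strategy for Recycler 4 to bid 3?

Yes

Check each profile of the others' bids and compare truth against every alternative bid.
Others bid (3, 3, 3, 3): truth gives 0, best alternative gives 0.
Others bid (3, 3, 3, 6): truth gives 0, best alternative gives 0.
Others bid (3, 3, 3, 8): truth gives 0, best alternative gives 0.
Others bid (3, 3, 3, 14): truth gives 0, best alternative gives 0.
Others bid (3, 3, 3, 18): truth gives 0, best alternative gives 0.
Others bid (3, 3, 6, 3): truth gives 0, best alternative gives 0.
(Remaining 619 profiles checked similarly; truth is weakly best in each.)
In every case the truthful bid is at least as good as any alternative, so it is a dominant strategy.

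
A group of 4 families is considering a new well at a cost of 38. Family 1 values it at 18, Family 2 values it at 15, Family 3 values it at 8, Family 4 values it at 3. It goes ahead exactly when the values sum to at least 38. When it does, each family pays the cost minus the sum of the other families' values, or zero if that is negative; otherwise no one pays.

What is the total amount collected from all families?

Total value 44 ≥ cost 38, so it is built.
Family 1: others sum to 26; max(0, 38 - 26) = 12.
Family 2: others sum to 29; max(0, 38 - 29) = 9.
Family 3: others sum to 36; max(0, 38 - 36) = 2.
Family 4: others sum to 41; max(0, 38 - 41) = 0.
Total collected = 12 + 9 + 2 + 0 = 23.

23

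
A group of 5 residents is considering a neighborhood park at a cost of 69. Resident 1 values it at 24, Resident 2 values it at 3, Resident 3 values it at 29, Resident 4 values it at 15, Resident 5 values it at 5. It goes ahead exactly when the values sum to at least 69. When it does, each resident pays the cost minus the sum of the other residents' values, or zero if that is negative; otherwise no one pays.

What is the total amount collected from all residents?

47

Total value 76 ≥ cost 69, so it is built.
Resident 1: others sum to 52; max(0, 69 - 52) = 17.
Resident 2: others sum to 73; max(0, 69 - 73) = 0.
Resident 3: others sum to 47; max(0, 69 - 47) = 22.
Resident 4: others sum to 61; max(0, 69 - 61) = 8.
Resident 5: others sum to 71; max(0, 69 - 71) = 0.
Total collected = 17 + 0 + 22 + 8 + 0 = 47.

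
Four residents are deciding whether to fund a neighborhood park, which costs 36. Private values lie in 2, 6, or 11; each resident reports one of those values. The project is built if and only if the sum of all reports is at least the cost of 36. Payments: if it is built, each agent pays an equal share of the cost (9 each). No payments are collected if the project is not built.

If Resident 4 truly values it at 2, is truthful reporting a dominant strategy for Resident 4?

Check each profile of the others' reports and compare truth against every alternative report.
Others report (11, 11, 11): truth gives 0, best alternative gives -7.
Others report (2, 2, 2): truth gives 0, best alternative gives 0.
Others report (2, 2, 6): truth gives 0, best alternative gives 0.
Others report (2, 2, 11): truth gives 0, best alternative gives 0.
Others report (2, 6, 2): truth gives 0, best alternative gives 0.
Others report (2, 6, 6): truth gives 0, best alternative gives 0.
(Remaining 21 profiles checked similarly; truth is weakly best in each.)
In every case the truthful report is at least as good as any alternative, so it is a dominant strategy.

Yes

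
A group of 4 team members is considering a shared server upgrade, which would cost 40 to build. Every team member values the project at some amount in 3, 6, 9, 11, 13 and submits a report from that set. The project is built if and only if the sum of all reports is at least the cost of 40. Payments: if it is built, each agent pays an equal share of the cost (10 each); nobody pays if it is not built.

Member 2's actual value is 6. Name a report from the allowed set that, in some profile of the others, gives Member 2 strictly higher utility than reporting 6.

Suppose Member 1 reports 9, Member 3 reports 13 and Member 4 reports 13.
Report 6: project built, pays 10, utility 6 - 10 = -4.
Report 3: project not built, utility 0.
So reporting 3 beats truth here (0 > -4).

3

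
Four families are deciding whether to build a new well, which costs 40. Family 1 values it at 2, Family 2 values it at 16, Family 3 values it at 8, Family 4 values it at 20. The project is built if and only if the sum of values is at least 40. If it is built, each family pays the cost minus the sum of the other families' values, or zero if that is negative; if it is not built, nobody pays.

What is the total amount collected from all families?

Total value 46 ≥ cost 40, so it is built.
Family 1: others sum to 44; max(0, 40 - 44) = 0.
Family 2: others sum to 30; max(0, 40 - 30) = 10.
Family 3: others sum to 38; max(0, 40 - 38) = 2.
Family 4: others sum to 26; max(0, 40 - 26) = 14.
Total collected = 0 + 10 + 2 + 14 = 26.

26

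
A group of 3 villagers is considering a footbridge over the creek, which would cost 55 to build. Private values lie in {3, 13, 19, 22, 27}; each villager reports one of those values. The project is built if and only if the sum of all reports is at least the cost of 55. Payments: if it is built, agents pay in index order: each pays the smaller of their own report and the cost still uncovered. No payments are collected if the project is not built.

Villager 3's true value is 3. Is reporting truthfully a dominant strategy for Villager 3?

Check each profile of the others' reports and compare truth against every alternative report.
Others report (22, 22): truth gives 0, best alternative gives -8.
Others report (19, 27): truth gives 0, best alternative gives -6.
Others report (27, 19): truth gives 0, best alternative gives -6.
Others report (22, 27): truth gives 0, best alternative gives -3.
Others report (27, 22): truth gives 0, best alternative gives -3.
Others report (27, 27): truth gives 2, best alternative gives 2.
(Remaining 19 profiles checked similarly; truth is weakly best in each.)
In every case the truthful report is at least as good as any alternative, so it is a dominant strategy.

Yes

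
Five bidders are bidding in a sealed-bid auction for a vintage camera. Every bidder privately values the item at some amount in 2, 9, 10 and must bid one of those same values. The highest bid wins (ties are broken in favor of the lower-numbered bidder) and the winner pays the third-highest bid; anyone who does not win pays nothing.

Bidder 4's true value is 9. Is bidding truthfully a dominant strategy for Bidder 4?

Consider the case where Bidder 1 bids 2, Bidder 2 bids 2, Bidder 3 bids 2 and Bidder 5 bids 10.
Truthful bid 9: loses, pays 0, utility 0.
Bid 10 instead: wins, pays 2, utility 9 - 2 = 7.
Since 7 > 0, bidding 10 is strictly better here, so truthful bidding is not dominant.

No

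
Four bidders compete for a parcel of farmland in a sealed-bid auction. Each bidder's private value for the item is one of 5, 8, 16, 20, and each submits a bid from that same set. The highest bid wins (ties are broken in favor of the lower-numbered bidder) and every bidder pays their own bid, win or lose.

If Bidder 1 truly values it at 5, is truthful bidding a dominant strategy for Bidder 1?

Consider the case where Bidder 2 bids 5, Bidder 3 bids 5 and Bidder 4 bids 8.
Truthful bid 5: loses but pays 5, utility -5.
Bid 8 instead: wins, pays 8, utility 5 - 8 = -3.
Since -3 > -5, bidding 8 is strictly better here, so truthful bidding is not dominant.

No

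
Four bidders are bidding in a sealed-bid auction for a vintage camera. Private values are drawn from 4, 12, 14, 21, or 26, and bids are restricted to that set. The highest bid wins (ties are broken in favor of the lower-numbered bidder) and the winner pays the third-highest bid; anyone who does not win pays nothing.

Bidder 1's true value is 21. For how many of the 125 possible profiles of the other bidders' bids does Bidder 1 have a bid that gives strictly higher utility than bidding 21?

27

Others bid (4, 4, 26): truth gives 0; bid 26 gives 17 > 0. Violating.
Others bid (4, 12, 26): truth gives 0; bid 26 gives 9 > 0. Violating.
Others bid (4, 14, 26): truth gives 0; bid 26 gives 7 > 0. Violating.
Others bid (4, 26, 4): truth gives 0; bid 26 gives 17 > 0. Violating.
Others bid (4, 4, 4): truth gives 17; no alternative beats it.
Others bid (4, 4, 12): truth gives 17; no alternative beats it.
(Checking all 125 profiles: 27 have a profitable deviation, 98 do not.)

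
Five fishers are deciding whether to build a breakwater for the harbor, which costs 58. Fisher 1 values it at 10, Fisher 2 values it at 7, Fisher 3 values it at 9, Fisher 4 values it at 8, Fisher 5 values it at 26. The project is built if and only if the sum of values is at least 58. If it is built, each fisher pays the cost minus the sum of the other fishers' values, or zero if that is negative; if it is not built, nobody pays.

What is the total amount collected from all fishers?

50

Total value 60 ≥ cost 58, so it is built.
Fisher 1: others sum to 50; max(0, 58 - 50) = 8.
Fisher 2: others sum to 53; max(0, 58 - 53) = 5.
Fisher 3: others sum to 51; max(0, 58 - 51) = 7.
Fisher 4: others sum to 52; max(0, 58 - 52) = 6.
Fisher 5: others sum to 34; max(0, 58 - 34) = 24.
Total collected = 8 + 5 + 7 + 6 + 24 = 50.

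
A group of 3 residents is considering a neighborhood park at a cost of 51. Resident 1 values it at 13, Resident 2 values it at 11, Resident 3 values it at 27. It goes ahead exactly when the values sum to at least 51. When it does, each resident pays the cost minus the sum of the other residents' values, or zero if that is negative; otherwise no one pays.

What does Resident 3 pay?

27

Total value 51 ≥ cost 51, so the project is built.
The other residents' values sum to 24.
Cost minus that sum is 51 - 24 = 27.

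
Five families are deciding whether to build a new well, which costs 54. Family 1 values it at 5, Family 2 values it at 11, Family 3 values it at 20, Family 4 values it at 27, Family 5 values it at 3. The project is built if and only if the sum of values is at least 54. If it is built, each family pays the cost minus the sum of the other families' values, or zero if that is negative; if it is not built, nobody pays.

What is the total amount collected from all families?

23

Total value 66 ≥ cost 54, so it is built.
Family 1: others sum to 61; max(0, 54 - 61) = 0.
Family 2: others sum to 55; max(0, 54 - 55) = 0.
Family 3: others sum to 46; max(0, 54 - 46) = 8.
Family 4: others sum to 39; max(0, 54 - 39) = 15.
Family 5: others sum to 63; max(0, 54 - 63) = 0.
Total collected = 0 + 0 + 8 + 15 + 0 = 23.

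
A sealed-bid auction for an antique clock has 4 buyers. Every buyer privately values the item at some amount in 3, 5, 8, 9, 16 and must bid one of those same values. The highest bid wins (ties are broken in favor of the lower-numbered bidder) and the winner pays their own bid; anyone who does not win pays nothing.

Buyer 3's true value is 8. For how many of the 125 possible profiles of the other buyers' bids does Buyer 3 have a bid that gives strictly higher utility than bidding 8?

Others bid (3, 3, 3): truth gives 0; bid 5 gives 3 > 0. Violating.
Others bid (3, 3, 5): truth gives 0; bid 5 gives 3 > 0. Violating.
Others bid (3, 3, 8): truth gives 0; no alternative beats it.
Others bid (3, 3, 9): truth gives 0; no alternative beats it.
(Checking all 125 profiles: 2 have a profitable deviation, 123 do not.)

2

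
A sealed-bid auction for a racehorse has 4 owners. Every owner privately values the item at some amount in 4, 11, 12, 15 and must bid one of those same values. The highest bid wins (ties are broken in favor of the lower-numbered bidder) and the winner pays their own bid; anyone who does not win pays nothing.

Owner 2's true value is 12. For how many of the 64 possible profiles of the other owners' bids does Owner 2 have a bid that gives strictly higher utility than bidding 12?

4

Others bid (4, 4, 4): truth gives 0; bid 11 gives 1 > 0. Violating.
Others bid (4, 4, 11): truth gives 0; bid 11 gives 1 > 0. Violating.
Others bid (4, 11, 4): truth gives 0; bid 11 gives 1 > 0. Violating.
Others bid (4, 11, 11): truth gives 0; bid 11 gives 1 > 0. Violating.
Others bid (4, 4, 12): truth gives 0; no alternative beats it.
Others bid (4, 4, 15): truth gives 0; no alternative beats it.
(Checking all 64 profiles: 4 have a profitable deviation, 60 do not.)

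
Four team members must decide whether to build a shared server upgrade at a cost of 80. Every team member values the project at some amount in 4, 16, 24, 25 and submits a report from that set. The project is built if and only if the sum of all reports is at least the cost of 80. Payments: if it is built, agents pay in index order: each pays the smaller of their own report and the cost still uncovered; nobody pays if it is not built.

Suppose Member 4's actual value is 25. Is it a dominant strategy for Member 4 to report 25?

Check each profile of the others' reports and compare truth against every alternative report.
Others report (25, 25, 25): truth gives 20, best alternative gives 20.
Others report (24, 25, 25): truth gives 19, best alternative gives 19.
Others report (25, 24, 25): truth gives 19, best alternative gives 19.
Others report (25, 25, 24): truth gives 19, best alternative gives 19.
Others report (24, 24, 25): truth gives 18, best alternative gives 18.
Others report (24, 25, 24): truth gives 18, best alternative gives 18.
(Remaining 58 profiles checked similarly; truth is weakly best in each.)
In every case the truthful report is at least as good as any alternative, so it is a dominant strategy.

Yes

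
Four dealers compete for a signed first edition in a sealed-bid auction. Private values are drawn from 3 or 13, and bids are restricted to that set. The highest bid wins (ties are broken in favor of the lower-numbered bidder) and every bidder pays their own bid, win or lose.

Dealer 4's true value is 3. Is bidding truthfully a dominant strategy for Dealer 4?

Check each profile of the others' bids and compare truth against every alternative bid.
Others bid (3, 3, 13): truth gives -3, best alternative gives -13.
Others bid (3, 13, 3): truth gives -3, best alternative gives -13.
Others bid (3, 13, 13): truth gives -3, best alternative gives -13.
Others bid (13, 3, 3): truth gives -3, best alternative gives -13.
Others bid (13, 3, 13): truth gives -3, best alternative gives -13.
Others bid (13, 13, 3): truth gives -3, best alternative gives -13.
(Remaining 2 profiles checked similarly; truth is weakly best in each.)
In every case the truthful bid is at least as good as any alternative, so it is a dominant strategy.

Yes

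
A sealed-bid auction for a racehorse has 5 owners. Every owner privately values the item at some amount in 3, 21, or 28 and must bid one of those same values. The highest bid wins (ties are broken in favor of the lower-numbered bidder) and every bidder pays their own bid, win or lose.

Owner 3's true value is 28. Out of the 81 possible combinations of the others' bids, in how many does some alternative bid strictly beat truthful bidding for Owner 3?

Others bid (3, 3, 3, 3): truth gives 0; bid 21 gives 7 > 0. Violating.
Others bid (3, 3, 3, 21): truth gives 0; bid 21 gives 7 > 0. Violating.
Others bid (3, 3, 21, 3): truth gives 0; bid 21 gives 7 > 0. Violating.
Others bid (3, 3, 21, 21): truth gives 0; bid 21 gives 7 > 0. Violating.
Others bid (3, 3, 3, 28): truth gives 0; no alternative beats it.
Others bid (3, 3, 21, 28): truth gives 0; no alternative beats it.
(Checking all 81 profiles: 49 have a profitable deviation, 32 do not.)

49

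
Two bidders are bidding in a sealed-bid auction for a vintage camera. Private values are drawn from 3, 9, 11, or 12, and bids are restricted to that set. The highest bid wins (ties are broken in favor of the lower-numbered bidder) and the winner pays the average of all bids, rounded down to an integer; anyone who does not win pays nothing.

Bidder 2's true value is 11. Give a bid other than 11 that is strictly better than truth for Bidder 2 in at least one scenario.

Suppose Bidder 1 bids 3.
Bid 11: wins, pays 7, utility 11 - 7 = 4.
Bid 9: wins, pays 6, utility 11 - 6 = 5.
So bidding 9 beats truth here (5 > 4).

9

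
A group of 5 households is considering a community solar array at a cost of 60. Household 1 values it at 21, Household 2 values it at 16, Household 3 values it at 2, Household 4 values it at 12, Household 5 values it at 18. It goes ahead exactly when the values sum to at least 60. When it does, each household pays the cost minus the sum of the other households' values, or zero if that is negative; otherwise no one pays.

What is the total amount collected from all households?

Total value 69 ≥ cost 60, so it is built.
Household 1: others sum to 48; max(0, 60 - 48) = 12.
Household 2: others sum to 53; max(0, 60 - 53) = 7.
Household 3: others sum to 67; max(0, 60 - 67) = 0.
Household 4: others sum to 57; max(0, 60 - 57) = 3.
Household 5: others sum to 51; max(0, 60 - 51) = 9.
Total collected = 12 + 7 + 0 + 3 + 9 = 31.

31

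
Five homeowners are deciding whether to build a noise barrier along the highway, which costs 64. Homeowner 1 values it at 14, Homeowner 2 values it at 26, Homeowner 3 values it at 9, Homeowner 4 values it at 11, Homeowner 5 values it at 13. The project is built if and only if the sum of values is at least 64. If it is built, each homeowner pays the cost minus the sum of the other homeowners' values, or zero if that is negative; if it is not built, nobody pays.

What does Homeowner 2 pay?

17

Total value 73 ≥ cost 64, so the project is built.
The other homeowners' values sum to 47.
Cost minus that sum is 64 - 47 = 17.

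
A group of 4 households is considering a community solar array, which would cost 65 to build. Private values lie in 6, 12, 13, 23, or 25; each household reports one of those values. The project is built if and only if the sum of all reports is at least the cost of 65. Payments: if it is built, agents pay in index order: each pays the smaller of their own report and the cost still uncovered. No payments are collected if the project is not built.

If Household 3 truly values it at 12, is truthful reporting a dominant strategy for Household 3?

No

Consider the case where Household 1 reports 12, Household 2 reports 23 and Household 4 reports 25.
Truthful report 12: project built, pays 12, utility 12 - 12 = 0.
Report 6 instead: project built, pays 6, utility 12 - 6 = 6.
Since 6 > 0, reporting 6 is strictly better here, so truthful reporting is not dominant.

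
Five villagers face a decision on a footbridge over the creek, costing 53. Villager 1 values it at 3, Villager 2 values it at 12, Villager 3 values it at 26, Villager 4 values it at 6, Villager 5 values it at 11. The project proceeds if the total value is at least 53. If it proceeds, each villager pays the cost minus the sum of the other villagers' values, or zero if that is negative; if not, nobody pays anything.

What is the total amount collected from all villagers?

Total value 58 ≥ cost 53, so it is built.
Villager 1: others sum to 55; max(0, 53 - 55) = 0.
Villager 2: others sum to 46; max(0, 53 - 46) = 7.
Villager 3: others sum to 32; max(0, 53 - 32) = 21.
Villager 4: others sum to 52; max(0, 53 - 52) = 1.
Villager 5: others sum to 47; max(0, 53 - 47) = 6.
Total collected = 0 + 7 + 21 + 1 + 6 = 35.

35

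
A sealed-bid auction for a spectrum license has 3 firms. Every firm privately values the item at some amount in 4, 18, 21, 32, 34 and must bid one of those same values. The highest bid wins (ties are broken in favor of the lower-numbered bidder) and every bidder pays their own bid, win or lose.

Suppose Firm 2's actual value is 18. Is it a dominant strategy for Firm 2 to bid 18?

No

Consider the case where Firm 1 bids 4 and Firm 3 bids 21.
Truthful bid 18: loses but pays 18, utility -18.
Bid 4 instead: loses but pays 4, utility -4.
Since -4 > -18, bidding 4 is strictly better here, so truthful bidding is not dominant.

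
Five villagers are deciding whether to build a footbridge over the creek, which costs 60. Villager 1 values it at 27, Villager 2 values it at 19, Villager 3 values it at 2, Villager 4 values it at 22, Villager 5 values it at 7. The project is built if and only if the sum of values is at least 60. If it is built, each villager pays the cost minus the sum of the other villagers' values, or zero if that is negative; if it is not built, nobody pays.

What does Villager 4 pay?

5

Total value 77 ≥ cost 60, so the project is built.
The other villagers' values sum to 55.
Cost minus that sum is 60 - 55 = 5.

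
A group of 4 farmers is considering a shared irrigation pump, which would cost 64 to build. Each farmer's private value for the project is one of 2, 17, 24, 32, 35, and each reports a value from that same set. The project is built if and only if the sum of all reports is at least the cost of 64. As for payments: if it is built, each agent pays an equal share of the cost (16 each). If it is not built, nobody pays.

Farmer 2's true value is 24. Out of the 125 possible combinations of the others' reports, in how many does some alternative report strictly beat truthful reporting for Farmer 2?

9

Others report (2, 2, 32): truth gives 0; report 32 gives 8 > 0. Violating.
Others report (2, 2, 35): truth gives 0; report 32 gives 8 > 0. Violating.
Others report (2, 17, 17): truth gives 0; report 32 gives 8 > 0. Violating.
Others report (2, 32, 2): truth gives 0; report 32 gives 8 > 0. Violating.
Others report (2, 2, 2): truth gives 0; no alternative beats it.
Others report (2, 2, 17): truth gives 0; no alternative beats it.
(Checking all 125 profiles: 9 have a profitable deviation, 116 do not.)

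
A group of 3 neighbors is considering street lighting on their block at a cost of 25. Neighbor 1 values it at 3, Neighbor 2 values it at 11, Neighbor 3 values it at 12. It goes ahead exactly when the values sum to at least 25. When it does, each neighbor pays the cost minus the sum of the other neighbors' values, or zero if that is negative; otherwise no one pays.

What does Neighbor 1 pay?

Total value 26 ≥ cost 25, so the project is built.
The other neighbors' values sum to 23.
Cost minus that sum is 25 - 23 = 2.

2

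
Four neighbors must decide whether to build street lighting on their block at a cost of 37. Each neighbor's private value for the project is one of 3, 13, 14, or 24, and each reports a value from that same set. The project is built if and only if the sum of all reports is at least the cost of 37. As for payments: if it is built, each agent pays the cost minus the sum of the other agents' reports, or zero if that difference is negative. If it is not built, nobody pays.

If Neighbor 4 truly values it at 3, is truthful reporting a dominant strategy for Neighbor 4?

Check each profile of the others' reports and compare truth against every alternative report.
Others report (3, 13, 13): truth gives 0, best alternative gives -5.
Others report (13, 3, 13): truth gives 0, best alternative gives -5.
Others report (13, 13, 3): truth gives 0, best alternative gives -5.
Others report (3, 3, 24): truth gives 0, best alternative gives -4.
Others report (3, 13, 14): truth gives 0, best alternative gives -4.
Others report (3, 14, 13): truth gives 0, best alternative gives -4.
(Remaining 58 profiles checked similarly; truth is weakly best in each.)
In every case the truthful report is at least as good as any alternative, so it is a dominant strategy.

Yes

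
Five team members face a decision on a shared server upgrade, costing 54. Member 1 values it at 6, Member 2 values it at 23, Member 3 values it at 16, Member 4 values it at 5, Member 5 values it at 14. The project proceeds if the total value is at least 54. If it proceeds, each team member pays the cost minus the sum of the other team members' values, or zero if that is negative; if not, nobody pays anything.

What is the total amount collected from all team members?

23

Total value 64 ≥ cost 54, so it is built.
Member 1: others sum to 58; max(0, 54 - 58) = 0.
Member 2: others sum to 41; max(0, 54 - 41) = 13.
Member 3: others sum to 48; max(0, 54 - 48) = 6.
Member 4: others sum to 59; max(0, 54 - 59) = 0.
Member 5: others sum to 50; max(0, 54 - 50) = 4.
Total collected = 0 + 13 + 6 + 0 + 4 = 23.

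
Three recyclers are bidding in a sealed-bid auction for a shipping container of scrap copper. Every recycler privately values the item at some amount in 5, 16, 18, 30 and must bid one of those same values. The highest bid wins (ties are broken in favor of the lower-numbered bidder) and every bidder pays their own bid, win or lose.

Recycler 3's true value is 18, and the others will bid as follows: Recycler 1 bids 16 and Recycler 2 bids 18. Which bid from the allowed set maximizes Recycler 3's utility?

Bid 5: loses but pays 5, utility -5.
Bid 16: loses but pays 16, utility -16.
Bid 18: loses but pays 18, utility -18.
Bid 30: wins, pays 30, utility 18 - 30 = -12.
The best choice is 5 with utility -5.

5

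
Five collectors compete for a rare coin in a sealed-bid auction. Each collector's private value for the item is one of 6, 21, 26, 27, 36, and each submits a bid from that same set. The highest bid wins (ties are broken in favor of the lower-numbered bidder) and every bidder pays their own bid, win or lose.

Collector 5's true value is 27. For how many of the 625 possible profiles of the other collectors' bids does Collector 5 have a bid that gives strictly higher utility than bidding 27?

560

Others bid (6, 6, 6, 6): truth gives 0; bid 21 gives 6 > 0. Violating.
Others bid (6, 6, 6, 21): truth gives 0; bid 26 gives 1 > 0. Violating.
Others bid (6, 6, 6, 27): truth gives -27; bid 6 gives -6 > -27. Violating.
Others bid (6, 6, 6, 36): truth gives -27; bid 6 gives -6 > -27. Violating.
Others bid (6, 6, 6, 26): truth gives 0; no alternative beats it.
Others bid (6, 6, 21, 26): truth gives 0; no alternative beats it.
(Checking all 625 profiles: 560 have a profitable deviation, 65 do not.)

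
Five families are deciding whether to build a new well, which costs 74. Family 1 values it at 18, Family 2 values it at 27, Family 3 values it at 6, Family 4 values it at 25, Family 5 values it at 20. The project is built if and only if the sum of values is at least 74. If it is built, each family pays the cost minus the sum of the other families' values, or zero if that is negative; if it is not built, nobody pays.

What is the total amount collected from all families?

8

Total value 96 ≥ cost 74, so it is built.
Family 1: others sum to 78; max(0, 74 - 78) = 0.
Family 2: others sum to 69; max(0, 74 - 69) = 5.
Family 3: others sum to 90; max(0, 74 - 90) = 0.
Family 4: others sum to 71; max(0, 74 - 71) = 3.
Family 5: others sum to 76; max(0, 74 - 76) = 0.
Total collected = 0 + 5 + 0 + 3 + 0 = 8.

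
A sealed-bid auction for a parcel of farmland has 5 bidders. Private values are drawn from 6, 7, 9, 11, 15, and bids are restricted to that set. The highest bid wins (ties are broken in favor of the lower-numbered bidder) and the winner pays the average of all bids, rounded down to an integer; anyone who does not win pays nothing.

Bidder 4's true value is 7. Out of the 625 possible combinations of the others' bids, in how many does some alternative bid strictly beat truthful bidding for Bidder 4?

Others bid (6, 6, 7, 6): truth gives 0; bid 9 gives 1 > 0. Violating.
Others bid (6, 7, 6, 6): truth gives 0; bid 9 gives 1 > 0. Violating.
Others bid (7, 6, 6, 6): truth gives 0; bid 9 gives 1 > 0. Violating.
Others bid (6, 6, 6, 6): truth gives 1; no alternative beats it.
Others bid (6, 6, 6, 7): truth gives 1; no alternative beats it.
(Checking all 625 profiles: 3 have a profitable deviation, 622 do not.)

3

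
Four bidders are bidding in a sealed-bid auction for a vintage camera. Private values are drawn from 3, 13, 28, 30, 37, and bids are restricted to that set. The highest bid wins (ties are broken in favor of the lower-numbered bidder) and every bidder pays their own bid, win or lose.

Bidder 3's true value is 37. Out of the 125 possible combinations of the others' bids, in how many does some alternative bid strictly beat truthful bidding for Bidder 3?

Others bid (3, 3, 3): truth gives 0; bid 13 gives 24 > 0. Violating.
Others bid (3, 3, 13): truth gives 0; bid 13 gives 24 > 0. Violating.
Others bid (3, 3, 28): truth gives 0; bid 28 gives 9 > 0. Violating.
Others bid (3, 3, 30): truth gives 0; bid 30 gives 7 > 0. Violating.
Others bid (3, 3, 37): truth gives 0; no alternative beats it.
Others bid (3, 13, 37): truth gives 0; no alternative beats it.
(Checking all 125 profiles: 81 have a profitable deviation, 44 do not.)

81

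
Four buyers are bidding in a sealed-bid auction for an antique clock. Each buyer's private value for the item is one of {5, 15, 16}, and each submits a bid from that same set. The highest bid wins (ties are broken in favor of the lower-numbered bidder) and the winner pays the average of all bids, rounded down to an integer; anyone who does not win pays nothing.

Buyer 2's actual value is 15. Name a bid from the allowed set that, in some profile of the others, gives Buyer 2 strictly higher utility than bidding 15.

Suppose Buyer 1 bids 5, Buyer 3 bids 5 and Buyer 4 bids 16.
Bid 15: loses, pays 0, utility 0.
Bid 16: wins, pays 10, utility 15 - 10 = 5.
So bidding 16 beats truth here (5 > 0).

16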